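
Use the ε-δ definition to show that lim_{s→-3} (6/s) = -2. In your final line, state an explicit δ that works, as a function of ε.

δ = min(3/2, (3/4)ε)

Let ε > 0 be given. We seek δ > 0 such that 0 < |s + 3| < δ implies |6/s + 2| < ε.
|6/s + 2| = 6·|-3 − s|/(3·|s|) = 6|s + 3|/(3|s|).
Restrict δ ≤ 3/2. Then |s + 3| < 3/2 gives |s| > 3/2, so 3|s| > 9/2.
Then |6/s + 2| < 6|s + 3|/(9/2), which is < ε when |s + 3| < (3/4)ε.
Take δ = min(3/2, (3/4)ε). Then 0 < |s + 3| < δ gives both |s + 3| < 3/2 and |s + 3| < (3/4)ε, so |6/s + 2| < ε.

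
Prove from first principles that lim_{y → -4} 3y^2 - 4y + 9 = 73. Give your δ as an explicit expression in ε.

δ = min(2, ε/34)

Let ε > 0 be given. We want δ > 0 such that 0 < |y + 4| < δ implies |(3y^2 - 4y + 9) − 73| < ε.
(3y^2 - 4y + 9) − 73 = 3y^2 - 4y - 64 = (y + 4)(3y - 16).
So |(3y^2 - 4y + 9) − 73| = |y + 4|·|3y - 16|.
Assume first that |y + 4| < 2, so |y| < 6. Then |3y - 16| ≤ 3·6 + 16 = 34.
Hence |(3y^2 - 4y + 9) − 73| ≤ 34|y + 4| < ε provided |y + 4| < ε/34.
Choosing δ = min(2, ε/34) ensures both conditions, hence |(3y^2 - 4y + 9) − 73| < ε.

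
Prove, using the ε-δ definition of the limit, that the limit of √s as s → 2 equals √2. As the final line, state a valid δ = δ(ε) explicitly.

Let ε > 0. We want δ > 0 such that 0 < |s − 2| < δ implies |√s − √2| < ε.
Multiplying by the conjugate, |√s − √2| = |s − 2|/(√s + √2).
Restrict δ ≤ 2 so that |s − 2| < 2 forces s > 0, and then √s + √2 > √2.
Hence |√s − √2| < |s − 2|/√2, which is < ε once |s − 2| < √2·ε.
Take δ = min(2, √2·ε). If 0 < |s − 2| < δ then s > 0 and |√s − √2| < |s − 2|/√2 < ε.

δ = min(2, √2·ε)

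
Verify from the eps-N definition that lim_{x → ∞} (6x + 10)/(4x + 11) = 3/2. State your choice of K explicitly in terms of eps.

Fix eps > 0. We seek K > 0 such that x > K implies |(6x + 10)/(4x + 11) − (3/2)| < eps.
(6x + 10)/(4x + 11) − (3/2) = (4(6x + 10) − 6(4x + 11)) / (4(4x + 11)) = -26/(4(4x + 11)).
For x > 0 we have 4x + 11 > 4x, so |(6x + 10)/(4x + 11) − (3/2)| = 26/(4(4x + 11)) < 26/(4·4x) = (13/8)/x.
Thus |(6x + 10)/(4x + 11) − (3/2)| < eps whenever x > (13/8)/eps.
Take K = (13/8)/eps. If x > K then |(6x + 10)/(4x + 11) − (3/2)| < (13/8)/x < eps.

K = (13/8)/eps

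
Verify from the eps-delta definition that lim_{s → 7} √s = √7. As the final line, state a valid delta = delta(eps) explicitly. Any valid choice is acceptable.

delta = min(7, √7·eps)

Suppose eps > 0. We want delta > 0 such that 0 < |s − 7| < delta implies |√s − √7| < eps.
Multiplying by the conjugate, |√s − √7| = |s − 7|/(√s + √7).
Restrict delta ≤ 7 so that |s − 7| < 7 forces s > 0, and then √s + √7 > √7.
Hence |√s − √7| < |s − 7|/√7, which is < eps once |s − 7| < √7·eps.
Take delta = min(7, √7·eps). If 0 < |s − 7| < delta then s > 0 and |√s − √7| < |s − 7|/√7 < eps.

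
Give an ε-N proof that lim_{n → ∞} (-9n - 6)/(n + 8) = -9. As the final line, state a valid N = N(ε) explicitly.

N = 66/ε

Suppose ε > 0. For n ≥ 1, |(-9n - 6)/(n + 8) + 9| = |66|/((n + 8)) = 66/((n + 8)).
Since n + 8 ≥ n for n ≥ 1, this is ≤ 66/(n) = 66/n.
So |(-9n - 6)/(n + 8) + 9| < ε whenever n > 66/ε.
Take N = 66/ε. If n > N then |(-9n - 6)/(n + 8) + 9| ≤ 66/n < ε.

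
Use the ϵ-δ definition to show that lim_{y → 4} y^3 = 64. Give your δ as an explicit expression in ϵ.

Fix ϵ > 0. We seek δ > 0 with 0 < |y − 4| < δ ⇒ |y^3 − 64| < ϵ.
Factor: y^3 − 64 = (y − 4)(y^2 + 4y + 16), so |y^3 − 64| = |y − 4|·|y^2 + 4y + 16|.
Impose δ ≤ 1 so that |y| < 5; then |y^2 + 4y + 16| ≤ 61.
Hence |y^3 − 64| ≤ 61|y − 4|, which is < ϵ once |y − 4| < ϵ/61.
Take δ = min(1, ϵ/61). If 0 < |y − 4| < δ then both bounds hold and |y^3 − 64| ≤ 61|y − 4| < 61·(ϵ/61) = ϵ.

δ = min(1, ϵ/61)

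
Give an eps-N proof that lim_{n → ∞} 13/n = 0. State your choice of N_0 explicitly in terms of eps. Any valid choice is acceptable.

Let eps > 0 be given. For n ≥ 1, |13/n − 0| = 13/(n) ≤ 13/n.
We need 13/n < eps, i.e. n > 13/eps.
Take N_0 = 13/eps. If n > N_0 then |13/n| ≤ 13/n < eps.

N_0 = 13/eps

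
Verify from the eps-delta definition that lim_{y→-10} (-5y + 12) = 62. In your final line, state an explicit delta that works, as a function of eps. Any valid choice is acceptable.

delta = eps/5

Suppose eps > 0. We need delta > 0 so that 0 < |y + 10| < delta implies |(-5y + 12) − 62| < eps.
Since (-5y + 12) − 62 = -5(y + 10), we have |(-5y + 12) − 62| = 5|y + 10|.
So 5|y + 10| < eps exactly when |y + 10| < eps/5.
Take delta = eps/5. If 0 < |y + 10| < delta then |(-5y + 12) − 62| = 5|y + 10| < 5·(eps/5) = eps.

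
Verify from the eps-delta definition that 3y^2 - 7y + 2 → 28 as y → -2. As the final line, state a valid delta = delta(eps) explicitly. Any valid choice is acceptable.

Suppose eps > 0. We want delta > 0 such that 0 < |y + 2| < delta implies |(3y^2 - 7y + 2) − 28| < eps.
(3y^2 - 7y + 2) − 28 = 3y^2 - 7y - 26 = (y + 2)(3y - 13).
So |(3y^2 - 7y + 2) − 28| = |y + 2|·|3y - 13|.
Require delta ≤ 2. Then |y + 2| < 2 gives |y| < 4, and by the triangle inequality |3y - 13| ≤ 3·4 + 13 = 25.
Hence |(3y^2 - 7y + 2) − 28| ≤ 25|y + 2| < eps provided |y + 2| < eps/25.
Choosing delta = min(2, eps/25) ensures both conditions, hence |(3y^2 - 7y + 2) − 28| < eps.

delta = min(2, eps/25)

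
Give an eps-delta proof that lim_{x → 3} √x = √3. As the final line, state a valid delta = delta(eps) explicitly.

Let eps > 0. We want delta > 0 such that 0 < |x − 3| < delta implies |√x − √3| < eps.
Rationalise: √x − √3 = (x − 3)/(√x + √3), so |√x − √3| = |x − 3|/(√x + √3).
Restrict delta ≤ 3 so that |x − 3| < 3 forces x > 0, and then √x + √3 > √3.
Hence |√x − √3| < |x − 3|/√3, which is < eps once |x − 3| < √3·eps.
Take delta = min(3, √3·eps). If 0 < |x − 3| < delta then x > 0 and |√x − √3| < |x − 3|/√3 < eps.

delta = min(3, √3·eps)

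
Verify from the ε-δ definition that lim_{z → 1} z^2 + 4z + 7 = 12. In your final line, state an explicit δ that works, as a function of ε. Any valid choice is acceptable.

δ = min(1, ε/7)

Suppose ε > 0. We want δ > 0 such that 0 < |z − 1| < δ implies |(z^2 + 4z + 7) − 12| < ε.
(z^2 + 4z + 7) − 12 = z^2 + 4z - 5 = (z − 1)(z + 5).
So |(z^2 + 4z + 7) − 12| = |z − 1|·|z + 5|.
Require δ ≤ 1. Then |z − 1| < 1 gives |z| < 2, and by the triangle inequality |z + 5| ≤ 2 + 5 = 7.
Hence |(z^2 + 4z + 7) − 12| ≤ 7|z − 1| < ε provided |z − 1| < ε/7.
Take δ = min(1, ε/7). Then 0 < |z − 1| < δ gives both |z − 1| < 1 and |z − 1| < ε/7, so |(z^2 + 4z + 7) − 12| < ε.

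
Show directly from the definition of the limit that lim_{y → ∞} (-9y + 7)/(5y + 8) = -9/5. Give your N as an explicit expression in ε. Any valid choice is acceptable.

Fix ε > 0. We seek N > 0 such that y > N implies |(-9y + 7)/(5y + 8) + 9/5| < ε.
(-9y + 7)/(5y + 8) + 9/5 = (5(-9y + 7) − (-9)(5y + 8)) / (5(5y + 8)) = 107/(5(5y + 8)).
For y > 0 we have 5y + 8 > 5y, so |(-9y + 7)/(5y + 8) + 9/5| = 107/(5(5y + 8)) < 107/(5·5y) = (107/25)/y.
Thus |(-9y + 7)/(5y + 8) + 9/5| < ε whenever y > (107/25)/ε.
Take N = (107/25)/ε. If y > N then |(-9y + 7)/(5y + 8) + 9/5| < (107/25)/y < ε.

N = (107/25)/ε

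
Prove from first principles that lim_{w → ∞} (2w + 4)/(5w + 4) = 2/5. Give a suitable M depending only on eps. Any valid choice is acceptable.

M = (12/25)/eps

Let eps > 0 be given. We seek M > 0 such that w > M implies |(2w + 4)/(5w + 4) − (2/5)| < eps.
(2w + 4)/(5w + 4) − (2/5) = (5(2w + 4) − 2(5w + 4)) / (5(5w + 4)) = 12/(5(5w + 4)).
For w > 0 we have 5w + 4 > 5w, so |(2w + 4)/(5w + 4) − (2/5)| = 12/(5(5w + 4)) < 12/(5·5w) = (12/25)/w.
Thus |(2w + 4)/(5w + 4) − (2/5)| < eps whenever w > (12/25)/eps.
Take M = (12/25)/eps. If w > M then |(2w + 4)/(5w + 4) − (2/5)| < (12/25)/w < eps.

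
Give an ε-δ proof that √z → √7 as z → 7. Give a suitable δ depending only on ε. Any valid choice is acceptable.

δ = min(7, √7·ε)

Let ε > 0. We want δ > 0 such that 0 < |z − 7| < δ implies |√z − √7| < ε.
Rationalise: √z − √7 = (z − 7)/(√z + √7), so |√z − √7| = |z − 7|/(√z + √7).
Restrict δ ≤ 7 so that |z − 7| < 7 forces z > 0, and then √z + √7 > √7.
Hence |√z − √7| < |z − 7|/√7, which is < ε once |z − 7| < √7·ε.
Take δ = min(7, √7·ε). If 0 < |z − 7| < δ then z > 0 and |√z − √7| < |z − 7|/√7 < ε.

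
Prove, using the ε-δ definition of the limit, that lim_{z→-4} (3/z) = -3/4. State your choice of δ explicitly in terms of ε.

δ = min(2, (8/3)ε)

Let ε > 0. We seek δ > 0 such that 0 < |z + 4| < δ implies |3/z + 3/4| < ε.
|3/z + 3/4| = 3·|-4 − z|/(4·|z|) = 3|z + 4|/(4|z|).
Require δ ≤ 2 so that |z| > 4 − 2 = 2, hence 4|z| > 8.
Then |3/z + 3/4| < 3|z + 4|/8, which is < ε when |z + 4| < (8/3)ε.
Take δ = min(2, (8/3)ε). Then 0 < |z + 4| < δ gives both |z + 4| < 2 and |z + 4| < (8/3)ε, so |3/z + 3/4| < ε.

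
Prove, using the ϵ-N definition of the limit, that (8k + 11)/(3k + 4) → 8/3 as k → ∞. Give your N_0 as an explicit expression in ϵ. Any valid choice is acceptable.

N_0 = (1/9)/ϵ

Fix ϵ > 0. For k ≥ 1, |(8k + 11)/(3k + 4) − (8/3)| = |1|/(3(3k + 4)) = 1/(3(3k + 4)).
Since 3k + 4 ≥ 3k for k ≥ 1, this is ≤ 1/(3·3k) = (1/9)/k.
So |(8k + 11)/(3k + 4) − (8/3)| < ϵ whenever k > (1/9)/ϵ.
Take N_0 = (1/9)/ϵ. If k > N_0 then |(8k + 11)/(3k + 4) − (8/3)| ≤ (1/9)/k < ϵ.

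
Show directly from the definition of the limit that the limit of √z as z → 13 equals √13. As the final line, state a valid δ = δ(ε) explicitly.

Let ε > 0 be given. We want δ > 0 such that 0 < |z − 13| < δ implies |√z − √13| < ε.
Multiplying by the conjugate, |√z − √13| = |z − 13|/(√z + √13).
Restrict δ ≤ 13 so that |z − 13| < 13 forces z > 0, and then √z + √13 > √13.
Hence |√z − √13| < |z − 13|/√13, which is < ε once |z − 13| < √13·ε.
Take δ = min(13, √13·ε). If 0 < |z − 13| < δ then z > 0 and |√z − √13| < |z − 13|/√13 < ε.

δ = min(13, √13·ε)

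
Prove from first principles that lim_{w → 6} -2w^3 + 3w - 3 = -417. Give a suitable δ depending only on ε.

δ = min(1, ε/251)

Let ε > 0 be given. We want δ > 0 such that 0 < |w − 6| < δ implies |(-2w^3 + 3w - 3) + 417| < ε.
(-2w^3 + 3w - 3) + 417 = -2w^3 + 3w + 414 = (w − 6)(-2w^2 - 12w - 69).
So |(-2w^3 + 3w - 3) + 417| = |w − 6|·|-2w^2 - 12w - 69|.
Assume first that |w − 6| < 1, so |w| < 7. Then |-2w^2 - 12w - 69| ≤ 2·7^2 + 12·7 + 69 = 251.
Hence |(-2w^3 + 3w - 3) + 417| ≤ 251|w − 6| < ε provided |w − 6| < ε/251.
Take δ = min(1, ε/251). Then 0 < |w − 6| < δ gives both |w − 6| < 1 and |w − 6| < ε/251, so |(-2w^3 + 3w - 3) + 417| < ε.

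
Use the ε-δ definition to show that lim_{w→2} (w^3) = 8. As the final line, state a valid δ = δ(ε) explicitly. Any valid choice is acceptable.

δ = min(1, ε/19)

Let ε > 0 be given. We seek δ > 0 with 0 < |w − 2| < δ ⇒ |w^3 − 8| < ε.
Factor: w^3 − 8 = (w − 2)(w^2 + 2w + 4), so |w^3 − 8| = |w − 2|·|w^2 + 2w + 4|.
Impose δ ≤ 1 so that |w| < 3; then |w^2 + 2w + 4| ≤ 19.
Hence |w^3 − 8| ≤ 19|w − 2|, which is < ε once |w − 2| < ε/19.
Take δ = min(1, ε/19). If 0 < |w − 2| < δ then both bounds hold and |w^3 − 8| ≤ 19|w − 2| < 19·(ε/19) = ε.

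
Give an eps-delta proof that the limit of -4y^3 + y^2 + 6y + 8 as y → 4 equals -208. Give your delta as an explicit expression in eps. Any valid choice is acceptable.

delta = min(1, eps/229)

Let eps > 0 be given. We want delta > 0 such that 0 < |y − 4| < delta implies |(-4y^3 + y^2 + 6y + 8) + 208| < eps.
(-4y^3 + y^2 + 6y + 8) + 208 = -4y^3 + y^2 + 6y + 216 = (y − 4)(-4y^2 - 15y - 54).
So |(-4y^3 + y^2 + 6y + 8) + 208| = |y − 4|·|-4y^2 - 15y - 54|.
Assume first that |y − 4| < 1, so |y| < 5. Then |-4y^2 - 15y - 54| ≤ 4·5^2 + 15·5 + 54 = 229.
Hence |(-4y^3 + y^2 + 6y + 8) + 208| ≤ 229|y − 4| < eps provided |y − 4| < eps/229.
Choosing delta = min(1, eps/229) ensures both conditions, hence |(-4y^3 + y^2 + 6y + 8) + 208| < eps.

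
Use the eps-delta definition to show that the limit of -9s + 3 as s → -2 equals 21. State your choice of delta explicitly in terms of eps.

Let eps > 0. We need delta > 0 so that 0 < |s + 2| < delta implies |(-9s + 3) − 21| < eps.
Since (-9s + 3) − 21 = -9(s + 2), we have |(-9s + 3) − 21| = 9|s + 2|.
So 9|s + 2| < eps exactly when |s + 2| < eps/9.
Take delta = eps/9. If 0 < |s + 2| < delta then |(-9s + 3) − 21| = 9|s + 2| < 9·(eps/9) = eps.

delta = eps/9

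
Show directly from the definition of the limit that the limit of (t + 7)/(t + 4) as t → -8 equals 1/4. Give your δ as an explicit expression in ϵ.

δ = min(2, (8/3)ϵ)

Let ϵ > 0. We want δ > 0 with 0 < |t + 8| < δ ⇒ |(t + 7)/(t + 4) − (1/4)| < ϵ.
Combining over a common denominator, (t + 7)/(t + 4) − (1/4) = [(t + 7)·(-4) − (-1)·(t + 4)] / [(-4)·(t + 4)] = -3(t + 8) / ((-4)(t + 4)).
So |(t + 7)/(t + 4) − (1/4)| = 3|t + 8| / (4·|t + 4|).
Require δ ≤ 2, so |t + 4| ≥ |-4| − |t + 8| > 4 − 2 = 2.
Hence |(t + 7)/(t + 4) − (1/4)| < 3|t + 8|/(4·2) = (3/8)|t + 8|, which is < ϵ once |t + 8| < (8/3)ϵ.
Take δ = min(2, (8/3)ϵ). Then 0 < |t + 8| < δ forces both bounds, so |(t + 7)/(t + 4) − (1/4)| < ϵ.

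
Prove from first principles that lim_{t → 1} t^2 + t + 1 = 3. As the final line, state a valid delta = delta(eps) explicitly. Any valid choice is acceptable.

delta = min(2, eps/5)

Suppose eps > 0. We want delta > 0 such that 0 < |t − 1| < delta implies |(t^2 + t + 1) − 3| < eps.
(t^2 + t + 1) − 3 = t^2 + t - 2 = (t − 1)(t + 2).
So |(t^2 + t + 1) − 3| = |t − 1|·|t + 2|.
Assume first that |t − 1| < 2, so |t| < 3. Then |t + 2| ≤ 3 + 2 = 5.
Hence |(t^2 + t + 1) − 3| ≤ 5|t − 1| < eps provided |t − 1| < eps/5.
Choosing delta = min(2, eps/5) ensures both conditions, hence |(t^2 + t + 1) − 3| < eps.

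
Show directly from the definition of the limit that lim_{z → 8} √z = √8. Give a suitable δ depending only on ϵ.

Suppose ϵ > 0. We want δ > 0 such that 0 < |z − 8| < δ implies |√z − √8| < ϵ.
Multiplying by the conjugate, |√z − √8| = |z − 8|/(√z + √8).
Restrict δ ≤ 8 so that |z − 8| < 8 forces z > 0, and then √z + √8 > √8.
Hence |√z − √8| < |z − 8|/√8, which is < ϵ once |z − 8| < √8·ϵ.
Take δ = min(8, √8·ϵ). If 0 < |z − 8| < δ then z > 0 and |√z − √8| < |z − 8|/√8 < ϵ.

δ = min(8, √8·ϵ)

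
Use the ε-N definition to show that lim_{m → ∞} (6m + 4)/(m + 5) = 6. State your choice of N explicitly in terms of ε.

N = 26/ε

Suppose ε > 0. For m ≥ 1, |(6m + 4)/(m + 5) − 6| = |-26|/((m + 5)) = 26/((m + 5)).
Since m + 5 ≥ m for m ≥ 1, this is ≤ 26/(m) = 26/m.
So |(6m + 4)/(m + 5) − 6| < ε whenever m > 26/ε.
Take N = 26/ε. If m > N then |(6m + 4)/(m + 5) − 6| ≤ 26/m < ε.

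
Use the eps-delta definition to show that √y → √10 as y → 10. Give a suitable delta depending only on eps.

Let eps > 0. We want delta > 0 such that 0 < |y − 10| < delta implies |√y − √10| < eps.
Multiplying by the conjugate, |√y − √10| = |y − 10|/(√y + √10).
Restrict delta ≤ 10 so that |y − 10| < 10 forces y > 0, and then √y + √10 > √10.
Hence |√y − √10| < |y − 10|/√10, which is < eps once |y − 10| < √10·eps.
Take delta = min(10, √10·eps). If 0 < |y − 10| < delta then y > 0 and |√y − √10| < |y − 10|/√10 < eps.

delta = min(10, √10·eps)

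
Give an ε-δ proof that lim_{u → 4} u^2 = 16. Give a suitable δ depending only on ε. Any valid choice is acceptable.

δ = min(2, ε/10)

Suppose ε > 0. We seek δ > 0 with 0 < |u − 4| < δ ⇒ |u^2 − 16| < ε.
Factor: u^2 − 16 = (u − 4)(u + 4), so |u^2 − 16| = |u − 4|·|u + 4|.
Restrict δ ≤ 2. Then |u − 4| < 2 gives |u| < 6, so by the triangle inequality |u + 4| ≤ 6 + 4 = 10.
Hence |u^2 − 16| ≤ 10|u − 4|, which is < ε once |u − 4| < ε/10.
Take δ = min(2, ε/10). If 0 < |u − 4| < δ then both bounds hold and |u^2 − 16| ≤ 10|u − 4| < 10·(ε/10) = ε.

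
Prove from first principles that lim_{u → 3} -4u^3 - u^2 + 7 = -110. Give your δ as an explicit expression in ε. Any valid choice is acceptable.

δ = min(2, ε/204)

Fix ε > 0. We want δ > 0 such that 0 < |u − 3| < δ implies |(-4u^3 - u^2 + 7) + 110| < ε.
(-4u^3 - u^2 + 7) + 110 = -4u^3 - u^2 + 117 = (u − 3)(-4u^2 - 13u - 39).
So |(-4u^3 - u^2 + 7) + 110| = |u − 3|·|-4u^2 - 13u - 39|.
Assume first that |u − 3| < 2, so |u| < 5. Then |-4u^2 - 13u - 39| ≤ 4·5^2 + 13·5 + 39 = 204.
Hence |(-4u^3 - u^2 + 7) + 110| ≤ 204|u − 3| < ε provided |u − 3| < ε/204.
Choosing δ = min(2, ε/204) ensures both conditions, hence |(-4u^3 - u^2 + 7) + 110| < ε.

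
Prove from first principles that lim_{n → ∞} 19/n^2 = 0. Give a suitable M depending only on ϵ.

M = (19/ϵ)^{1/2}

Let ϵ > 0 be given. For n ≥ 1, |19/n^2 − 0| = 19/n^2.
19/n^2 < ϵ ⇔ n^2 > 19/ϵ ⇔ n > (19/ϵ)^{1/2}.
Take M = (19/ϵ)^{1/2}. Then n > M implies 19/n^2 < ϵ.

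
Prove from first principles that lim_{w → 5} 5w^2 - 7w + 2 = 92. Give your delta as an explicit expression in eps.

Let eps > 0 be given. We want delta > 0 such that 0 < |w − 5| < delta implies |(5w^2 - 7w + 2) − 92| < eps.
(5w^2 - 7w + 2) − 92 = 5w^2 - 7w - 90 = (w − 5)(5w + 18).
So |(5w^2 - 7w + 2) − 92| = |w − 5|·|5w + 18|.
Require delta ≤ 1. Then |w − 5| < 1 gives |w| < 6, and by the triangle inequality |5w + 18| ≤ 5·6 + 18 = 48.
Hence |(5w^2 - 7w + 2) − 92| ≤ 48|w − 5| < eps provided |w − 5| < eps/48.
Choosing delta = min(1, eps/48) ensures both conditions, hence |(5w^2 - 7w + 2) − 92| < eps.

delta = min(1, eps/48)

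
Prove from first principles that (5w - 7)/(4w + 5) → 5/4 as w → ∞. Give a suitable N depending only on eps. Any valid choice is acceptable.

N = (53/16)/eps

Suppose eps > 0. We seek N > 0 such that w > N implies |(5w - 7)/(4w + 5) − (5/4)| < eps.
(5w - 7)/(4w + 5) − (5/4) = (4(5w - 7) − 5(4w + 5)) / (4(4w + 5)) = -53/(4(4w + 5)).
For w > 0 we have 4w + 5 > 4w, so |(5w - 7)/(4w + 5) − (5/4)| = 53/(4(4w + 5)) < 53/(4·4w) = (53/16)/w.
Thus |(5w - 7)/(4w + 5) − (5/4)| < eps whenever w > (53/16)/eps.
Take N = (53/16)/eps. If w > N then |(5w - 7)/(4w + 5) − (5/4)| < (53/16)/w < eps.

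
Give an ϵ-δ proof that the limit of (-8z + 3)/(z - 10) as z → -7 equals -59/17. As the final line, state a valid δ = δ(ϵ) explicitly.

Fix ϵ > 0. We want δ > 0 with 0 < |z + 7| < δ ⇒ |(-8z + 3)/(z - 10) + 59/17| < ϵ.
Combining over a common denominator, (-8z + 3)/(z - 10) + 59/17 = [(-8z + 3)·(-17) − 59·(z - 10)] / [(-17)·(z - 10)] = 77(z + 7) / ((-17)(z - 10)).
So |(-8z + 3)/(z - 10) + 59/17| = 77|z + 7| / (17·|z − 10|).
Restrict δ ≤ 17/2. Then |z + 7| < 17/2 gives |z − 10| = |(z + 7) + (-17)| ≥ 17 − 17/2 = 17/2.
Hence |(-8z + 3)/(z - 10) + 59/17| < 77|z + 7|/(17·(17/2)) = (154/289)|z + 7|, which is < ϵ once |z + 7| < (289/154)ϵ.
Take δ = min(17/2, (289/154)ϵ). Then 0 < |z + 7| < δ forces both bounds, so |(-8z + 3)/(z - 10) + 59/17| < ϵ.

δ = min(17/2, (289/154)ϵ)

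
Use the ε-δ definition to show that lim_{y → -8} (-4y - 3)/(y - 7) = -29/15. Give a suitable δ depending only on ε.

Let ε > 0 be given. We want δ > 0 with 0 < |y + 8| < δ ⇒ |(-4y - 3)/(y - 7) + 29/15| < ε.
Combining over a common denominator, (-4y - 3)/(y - 7) + 29/15 = [(-4y - 3)·(-15) − 29·(y - 7)] / [(-15)·(y - 7)] = 31(y + 8) / ((-15)(y - 7)).
So |(-4y - 3)/(y - 7) + 29/15| = 31|y + 8| / (15·|y − 7|).
Require δ ≤ 15/2, so |y − 7| ≥ |-15| − |y + 8| > 15 − 15/2 = 15/2.
Hence |(-4y - 3)/(y - 7) + 29/15| < 31|y + 8|/(15·(15/2)) = (62/225)|y + 8|, which is < ε once |y + 8| < (225/62)ε.
Take δ = min(15/2, (225/62)ε). Then 0 < |y + 8| < δ forces both bounds, so |(-4y - 3)/(y - 7) + 29/15| < ε.

δ = min(15/2, (225/62)ε)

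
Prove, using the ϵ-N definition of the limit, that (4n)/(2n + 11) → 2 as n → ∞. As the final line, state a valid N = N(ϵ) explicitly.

N = 11/ϵ

Suppose ϵ > 0. For n ≥ 1, |(4n)/(2n + 11) − 2| = |-44|/(2(2n + 11)) = 44/(2(2n + 11)).
Since 2n + 11 ≥ 2n for n ≥ 1, this is ≤ 44/(2·2n) = 11/n.
So |(4n)/(2n + 11) − 2| < ϵ whenever n > 11/ϵ.
Take N = 11/ϵ. If n > N then |(4n)/(2n + 11) − 2| ≤ 11/n < ϵ.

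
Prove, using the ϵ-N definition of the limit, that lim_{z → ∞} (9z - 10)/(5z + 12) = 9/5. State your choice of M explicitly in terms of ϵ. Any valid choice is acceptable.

Fix ϵ > 0. We seek M > 0 such that z > M implies |(9z - 10)/(5z + 12) − (9/5)| < ϵ.
(9z - 10)/(5z + 12) − (9/5) = (5(9z - 10) − 9(5z + 12)) / (5(5z + 12)) = -158/(5(5z + 12)).
For z > 0 we have 5z + 12 > 5z, so |(9z - 10)/(5z + 12) − (9/5)| = 158/(5(5z + 12)) < 158/(5·5z) = (158/25)/z.
Thus |(9z - 10)/(5z + 12) − (9/5)| < ϵ whenever z > (158/25)/ϵ.
Take M = (158/25)/ϵ. If z > M then |(9z - 10)/(5z + 12) − (9/5)| < (158/25)/z < ϵ.

M = (158/25)/ϵ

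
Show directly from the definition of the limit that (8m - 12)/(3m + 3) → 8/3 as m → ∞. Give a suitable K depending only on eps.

Suppose eps > 0. For m ≥ 1, |(8m - 12)/(3m + 3) − (8/3)| = |-60|/(3(3m + 3)) = 60/(3(3m + 3)).
Since 3m + 3 ≥ 3m for m ≥ 1, this is ≤ 60/(3·3m) = (20/3)/m.
So |(8m - 12)/(3m + 3) − (8/3)| < eps whenever m > (20/3)/eps.
Take K = (20/3)/eps. If m > K then |(8m - 12)/(3m + 3) − (8/3)| ≤ (20/3)/m < eps.

K = (20/3)/eps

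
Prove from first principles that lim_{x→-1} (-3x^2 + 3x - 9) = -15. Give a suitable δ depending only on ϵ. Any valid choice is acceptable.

δ = min(1, ϵ/12)

Let ϵ > 0 be given. We want δ > 0 such that 0 < |x + 1| < δ implies |(-3x^2 + 3x - 9) + 15| < ϵ.
(-3x^2 + 3x - 9) + 15 = -3x^2 + 3x + 6 = (x + 1)(-3x + 6).
So |(-3x^2 + 3x - 9) + 15| = |x + 1|·|-3x + 6|.
Require δ ≤ 1. Then |x + 1| < 1 gives |x| < 2, and by the triangle inequality |-3x + 6| ≤ 3·2 + 6 = 12.
Hence |(-3x^2 + 3x - 9) + 15| ≤ 12|x + 1| < ϵ provided |x + 1| < ϵ/12.
Choosing δ = min(1, ϵ/12) ensures both conditions, hence |(-3x^2 + 3x - 9) + 15| < ϵ.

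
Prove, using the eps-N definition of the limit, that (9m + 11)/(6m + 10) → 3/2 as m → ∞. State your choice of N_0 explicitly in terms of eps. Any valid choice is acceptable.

Suppose eps > 0. For m ≥ 1, |(9m + 11)/(6m + 10) − (3/2)| = |-24|/(6(6m + 10)) = 24/(6(6m + 10)).
Since 6m + 10 ≥ 6m for m ≥ 1, this is ≤ 24/(6·6m) = (2/3)/m.
So |(9m + 11)/(6m + 10) − (3/2)| < eps whenever m > (2/3)/eps.
Take N_0 = (2/3)/eps. If m > N_0 then |(9m + 11)/(6m + 10) − (3/2)| ≤ (2/3)/m < eps.

N_0 = (2/3)/eps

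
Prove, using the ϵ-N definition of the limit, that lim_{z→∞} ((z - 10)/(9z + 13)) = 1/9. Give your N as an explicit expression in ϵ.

N = (103/81)/ϵ

Let ϵ > 0 be given. We seek N > 0 such that z > N implies |(z - 10)/(9z + 13) − (1/9)| < ϵ.
(z - 10)/(9z + 13) − (1/9) = (9(z - 10) − (9z + 13)) / (9(9z + 13)) = -103/(9(9z + 13)).
For z > 0 we have 9z + 13 > 9z, so |(z - 10)/(9z + 13) − (1/9)| = 103/(9(9z + 13)) < 103/(9·9z) = (103/81)/z.
Thus |(z - 10)/(9z + 13) − (1/9)| < ϵ whenever z > (103/81)/ϵ.
Take N = (103/81)/ϵ. If z > N then |(z - 10)/(9z + 13) − (1/9)| < (103/81)/z < ϵ.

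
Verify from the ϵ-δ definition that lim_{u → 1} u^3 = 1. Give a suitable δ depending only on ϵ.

Let ϵ > 0 be given. We seek δ > 0 with 0 < |u − 1| < δ ⇒ |u^3 − 1| < ϵ.
Factor: u^3 − 1 = (u − 1)(u^2 + u + 1), so |u^3 − 1| = |u − 1|·|u^2 + u + 1|.
Restrict δ ≤ 2. Then |u − 1| < 2 gives |u| < 3, so by the triangle inequality |u^2 + u + 1| ≤ 3^2 + 3 + 1 = 13.
Hence |u^3 − 1| ≤ 13|u − 1|, which is < ϵ once |u − 1| < ϵ/13.
Take δ = min(2, ϵ/13). If 0 < |u − 1| < δ then both bounds hold and |u^3 − 1| ≤ 13|u − 1| < 13·(ϵ/13) = ϵ.

δ = min(2, ϵ/13)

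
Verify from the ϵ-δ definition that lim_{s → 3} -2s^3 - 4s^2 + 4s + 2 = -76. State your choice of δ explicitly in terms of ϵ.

δ = min(1, ϵ/98)

Suppose ϵ > 0. We want δ > 0 such that 0 < |s − 3| < δ implies |(-2s^3 - 4s^2 + 4s + 2) + 76| < ϵ.
(-2s^3 - 4s^2 + 4s + 2) + 76 = -2s^3 - 4s^2 + 4s + 78 = (s − 3)(-2s^2 - 10s - 26).
So |(-2s^3 - 4s^2 + 4s + 2) + 76| = |s − 3|·|-2s^2 - 10s - 26|.
Assume first that |s − 3| < 1, so |s| < 4. Then |-2s^2 - 10s - 26| ≤ 2·4^2 + 10·4 + 26 = 98.
Hence |(-2s^3 - 4s^2 + 4s + 2) + 76| ≤ 98|s − 3| < ϵ provided |s − 3| < ϵ/98.
Take δ = min(1, ϵ/98). Then 0 < |s − 3| < δ gives both |s − 3| < 1 and |s − 3| < ϵ/98, so |(-2s^3 - 4s^2 + 4s + 2) + 76| < ϵ.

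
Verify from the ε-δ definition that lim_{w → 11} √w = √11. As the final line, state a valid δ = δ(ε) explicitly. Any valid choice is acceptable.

δ = min(11, √11·ε)

Fix ε > 0. We want δ > 0 such that 0 < |w − 11| < δ implies |√w − √11| < ε.
Rationalise: √w − √11 = (w − 11)/(√w + √11), so |√w − √11| = |w − 11|/(√w + √11).
Restrict δ ≤ 11 so that |w − 11| < 11 forces w > 0, and then √w + √11 > √11.
Hence |√w − √11| < |w − 11|/√11, which is < ε once |w − 11| < √11·ε.
Take δ = min(11, √11·ε). If 0 < |w − 11| < δ then w > 0 and |√w − √11| < |w − 11|/√11 < ε.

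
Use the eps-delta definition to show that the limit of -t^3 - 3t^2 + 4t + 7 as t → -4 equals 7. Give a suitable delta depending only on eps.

Let eps > 0 be given. We want delta > 0 such that 0 < |t + 4| < delta implies |(-t^3 - 3t^2 + 4t + 7) − 7| < eps.
(-t^3 - 3t^2 + 4t + 7) − 7 = -t^3 - 3t^2 + 4t = (t + 4)(-t^2 + t).
So |(-t^3 - 3t^2 + 4t + 7) − 7| = |t + 4|·|-t^2 + t|.
Assume first that |t + 4| < 1, so |t| < 5. Then |-t^2 + t| ≤ 5^2 + 5 = 30.
Hence |(-t^3 - 3t^2 + 4t + 7) − 7| ≤ 30|t + 4| < eps provided |t + 4| < eps/30.
Choosing delta = min(1, eps/30) ensures both conditions, hence |(-t^3 - 3t^2 + 4t + 7) − 7| < eps.

delta = min(1, eps/30)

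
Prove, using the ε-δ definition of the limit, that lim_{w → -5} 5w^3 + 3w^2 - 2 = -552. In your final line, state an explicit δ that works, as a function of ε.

Let ε > 0 be given. We want δ > 0 such that 0 < |w + 5| < δ implies |(5w^3 + 3w^2 - 2) + 552| < ε.
(5w^3 + 3w^2 - 2) + 552 = 5w^3 + 3w^2 + 550 = (w + 5)(5w^2 - 22w + 110).
So |(5w^3 + 3w^2 - 2) + 552| = |w + 5|·|5w^2 - 22w + 110|.
Require δ ≤ 1. Then |w + 5| < 1 gives |w| < 6, and by the triangle inequality |5w^2 - 22w + 110| ≤ 5·6^2 + 22·6 + 110 = 422.
Hence |(5w^3 + 3w^2 - 2) + 552| ≤ 422|w + 5| < ε provided |w + 5| < ε/422.
Take δ = min(1, ε/422). Then 0 < |w + 5| < δ gives both |w + 5| < 1 and |w + 5| < ε/422, so |(5w^3 + 3w^2 - 2) + 552| < ε.

δ = min(1, ε/422)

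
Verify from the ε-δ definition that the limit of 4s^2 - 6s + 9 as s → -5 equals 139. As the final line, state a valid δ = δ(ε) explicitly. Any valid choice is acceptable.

Suppose ε > 0. We want δ > 0 such that 0 < |s + 5| < δ implies |(4s^2 - 6s + 9) − 139| < ε.
(4s^2 - 6s + 9) − 139 = 4s^2 - 6s - 130 = (s + 5)(4s - 26).
So |(4s^2 - 6s + 9) − 139| = |s + 5|·|4s - 26|.
Require δ ≤ 1. Then |s + 5| < 1 gives |s| < 6, and by the triangle inequality |4s - 26| ≤ 4·6 + 26 = 50.
Hence |(4s^2 - 6s + 9) − 139| ≤ 50|s + 5| < ε provided |s + 5| < ε/50.
Choosing δ = min(1, ε/50) ensures both conditions, hence |(4s^2 - 6s + 9) − 139| < ε.

δ = min(1, ε/50)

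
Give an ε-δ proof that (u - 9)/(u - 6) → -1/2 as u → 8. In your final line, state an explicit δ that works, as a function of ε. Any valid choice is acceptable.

δ = min(1, (2/3)ε)

Let ε > 0. We want δ > 0 with 0 < |u − 8| < δ ⇒ |(u - 9)/(u - 6) + 1/2| < ε.
Combining over a common denominator, (u - 9)/(u - 6) + 1/2 = [(u - 9)·2 − (-1)·(u - 6)] / [2·(u - 6)] = 3(u − 8) / (2(u - 6)).
So |(u - 9)/(u - 6) + 1/2| = 3|u − 8| / (2·|u − 6|).
Require δ ≤ 1, so |u − 6| ≥ |2| − |u − 8| > 2 − 1 = 1.
Hence |(u - 9)/(u - 6) + 1/2| < 3|u − 8|/(2·1) = (3/2)|u − 8|, which is < ε once |u − 8| < (2/3)ε.
Take δ = min(1, (2/3)ε). Then 0 < |u − 8| < δ forces both bounds, so |(u - 9)/(u - 6) + 1/2| < ε.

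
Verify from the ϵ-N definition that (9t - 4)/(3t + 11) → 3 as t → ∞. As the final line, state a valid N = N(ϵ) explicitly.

Suppose ϵ > 0. We seek N > 0 such that t > N implies |(9t - 4)/(3t + 11) − 3| < ϵ.
(9t - 4)/(3t + 11) − 3 = (3(9t - 4) − 9(3t + 11)) / (3(3t + 11)) = -111/(3(3t + 11)).
For t > 0 we have 3t + 11 > 3t, so |(9t - 4)/(3t + 11) − 3| = 111/(3(3t + 11)) < 111/(3·3t) = (37/3)/t.
Thus |(9t - 4)/(3t + 11) − 3| < ϵ whenever t > (37/3)/ϵ.
Take N = (37/3)/ϵ. If t > N then |(9t - 4)/(3t + 11) − 3| < (37/3)/t < ϵ.

N = (37/3)/ϵ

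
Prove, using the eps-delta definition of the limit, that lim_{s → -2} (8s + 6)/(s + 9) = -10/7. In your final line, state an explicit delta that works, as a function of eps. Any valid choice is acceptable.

delta = min(7/2, (49/132)eps)

Let eps > 0. We want delta > 0 with 0 < |s + 2| < delta ⇒ |(8s + 6)/(s + 9) + 10/7| < eps.
Combining over a common denominator, (8s + 6)/(s + 9) + 10/7 = [(8s + 6)·7 − (-10)·(s + 9)] / [7·(s + 9)] = 66(s + 2) / (7(s + 9)).
So |(8s + 6)/(s + 9) + 10/7| = 66|s + 2| / (7·|s + 9|).
Require delta ≤ 7/2, so |s + 9| ≥ |7| − |s + 2| > 7 − 7/2 = 7/2.
Hence |(8s + 6)/(s + 9) + 10/7| < 66|s + 2|/(7·(7/2)) = (132/49)|s + 2|, which is < eps once |s + 2| < (49/132)eps.
Take delta = min(7/2, (49/132)eps). Then 0 < |s + 2| < delta forces both bounds, so |(8s + 6)/(s + 9) + 10/7| < eps.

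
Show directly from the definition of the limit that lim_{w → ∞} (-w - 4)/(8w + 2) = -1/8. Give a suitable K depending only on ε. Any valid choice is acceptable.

K = (15/32)/ε

Let ε > 0 be given. We seek K > 0 such that w > K implies |(-w - 4)/(8w + 2) + 1/8| < ε.
(-w - 4)/(8w + 2) + 1/8 = (8(-w - 4) − (-1)(8w + 2)) / (8(8w + 2)) = -30/(8(8w + 2)).
For w > 0 we have 8w + 2 > 8w, so |(-w - 4)/(8w + 2) + 1/8| = 30/(8(8w + 2)) < 30/(8·8w) = (15/32)/w.
Thus |(-w - 4)/(8w + 2) + 1/8| < ε whenever w > (15/32)/ε.
Take K = (15/32)/ε. If w > K then |(-w - 4)/(8w + 2) + 1/8| < (15/32)/w < ε.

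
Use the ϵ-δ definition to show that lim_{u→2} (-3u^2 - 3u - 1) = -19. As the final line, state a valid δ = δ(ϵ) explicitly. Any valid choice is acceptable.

δ = min(2, ϵ/21)

Let ϵ > 0. We want δ > 0 such that 0 < |u − 2| < δ implies |(-3u^2 - 3u - 1) + 19| < ϵ.
(-3u^2 - 3u - 1) + 19 = -3u^2 - 3u + 18 = (u − 2)(-3u - 9).
So |(-3u^2 - 3u - 1) + 19| = |u − 2|·|-3u - 9|.
Require δ ≤ 2. Then |u − 2| < 2 gives |u| < 4, and by the triangle inequality |-3u - 9| ≤ 3·4 + 9 = 21.
Hence |(-3u^2 - 3u - 1) + 19| ≤ 21|u − 2| < ϵ provided |u − 2| < ϵ/21.
Take δ = min(2, ϵ/21). Then 0 < |u − 2| < δ gives both |u − 2| < 2 and |u − 2| < ϵ/21, so |(-3u^2 - 3u - 1) + 19| < ϵ.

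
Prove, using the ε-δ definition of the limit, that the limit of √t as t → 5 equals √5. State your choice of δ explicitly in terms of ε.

δ = min(5, √5·ε)

Let ε > 0 be given. We want δ > 0 such that 0 < |t − 5| < δ implies |√t − √5| < ε.
Rationalise: √t − √5 = (t − 5)/(√t + √5), so |√t − √5| = |t − 5|/(√t + √5).
Restrict δ ≤ 5 so that |t − 5| < 5 forces t > 0, and then √t + √5 > √5.
Hence |√t − √5| < |t − 5|/√5, which is < ε once |t − 5| < √5·ε.
Take δ = min(5, √5·ε). If 0 < |t − 5| < δ then t > 0 and |√t − √5| < |t − 5|/√5 < ε.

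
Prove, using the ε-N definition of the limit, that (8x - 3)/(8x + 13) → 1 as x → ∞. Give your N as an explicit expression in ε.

Let ε > 0. We seek N > 0 such that x > N implies |(8x - 3)/(8x + 13) − 1| < ε.
(8x - 3)/(8x + 13) − 1 = (8(8x - 3) − 8(8x + 13)) / (8(8x + 13)) = -128/(8(8x + 13)).
For x > 0 we have 8x + 13 > 8x, so |(8x - 3)/(8x + 13) − 1| = 128/(8(8x + 13)) < 128/(8·8x) = 2/x.
Thus |(8x - 3)/(8x + 13) − 1| < ε whenever x > 2/ε.
Take N = 2/ε. If x > N then |(8x - 3)/(8x + 13) − 1| < 2/x < ε.

N = 2/ε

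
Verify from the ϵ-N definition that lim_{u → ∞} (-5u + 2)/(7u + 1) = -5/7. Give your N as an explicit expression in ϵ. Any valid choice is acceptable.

Let ϵ > 0 be given. We seek N > 0 such that u > N implies |(-5u + 2)/(7u + 1) + 5/7| < ϵ.
(-5u + 2)/(7u + 1) + 5/7 = (7(-5u + 2) − (-5)(7u + 1)) / (7(7u + 1)) = 19/(7(7u + 1)).
For u > 0 we have 7u + 1 > 7u, so |(-5u + 2)/(7u + 1) + 5/7| = 19/(7(7u + 1)) < 19/(7·7u) = (19/49)/u.
Thus |(-5u + 2)/(7u + 1) + 5/7| < ϵ whenever u > (19/49)/ϵ.
Take N = (19/49)/ϵ. If u > N then |(-5u + 2)/(7u + 1) + 5/7| < (19/49)/u < ϵ.

N = (19/49)/ϵ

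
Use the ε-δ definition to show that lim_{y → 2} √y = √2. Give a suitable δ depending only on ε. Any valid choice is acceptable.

δ = min(2, √2·ε)

Let ε > 0. We want δ > 0 such that 0 < |y − 2| < δ implies |√y − √2| < ε.
Multiplying by the conjugate, |√y − √2| = |y − 2|/(√y + √2).
Restrict δ ≤ 2 so that |y − 2| < 2 forces y > 0, and then √y + √2 > √2.
Hence |√y − √2| < |y − 2|/√2, which is < ε once |y − 2| < √2·ε.
Take δ = min(2, √2·ε). If 0 < |y − 2| < δ then y > 0 and |√y − √2| < |y − 2|/√2 < ε.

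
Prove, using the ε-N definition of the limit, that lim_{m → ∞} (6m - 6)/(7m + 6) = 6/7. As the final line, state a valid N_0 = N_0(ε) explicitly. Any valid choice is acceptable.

N_0 = (78/49)/ε

Let ε > 0 be given. For m ≥ 1, |(6m - 6)/(7m + 6) − (6/7)| = |-78|/(7(7m + 6)) = 78/(7(7m + 6)).
Since 7m + 6 ≥ 7m for m ≥ 1, this is ≤ 78/(7·7m) = (78/49)/m.
So |(6m - 6)/(7m + 6) − (6/7)| < ε whenever m > (78/49)/ε.
Take N_0 = (78/49)/ε. If m > N_0 then |(6m - 6)/(7m + 6) − (6/7)| ≤ (78/49)/m < ε.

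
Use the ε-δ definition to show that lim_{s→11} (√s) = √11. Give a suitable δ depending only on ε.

Suppose ε > 0. We want δ > 0 such that 0 < |s − 11| < δ implies |√s − √11| < ε.
Multiplying by the conjugate, |√s − √11| = |s − 11|/(√s + √11).
Restrict δ ≤ 11 so that |s − 11| < 11 forces s > 0, and then √s + √11 > √11.
Hence |√s − √11| < |s − 11|/√11, which is < ε once |s − 11| < √11·ε.
Take δ = min(11, √11·ε). If 0 < |s − 11| < δ then s > 0 and |√s − √11| < |s − 11|/√11 < ε.

δ = min(11, √11·ε)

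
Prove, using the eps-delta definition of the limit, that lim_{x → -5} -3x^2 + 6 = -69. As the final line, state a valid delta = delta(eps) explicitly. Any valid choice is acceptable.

Let eps > 0 be given. We want delta > 0 such that 0 < |x + 5| < delta implies |(-3x^2 + 6) + 69| < eps.
(-3x^2 + 6) + 69 = -3x^2 + 75 = (x + 5)(-3x + 15).
So |(-3x^2 + 6) + 69| = |x + 5|·|-3x + 15|.
Require delta ≤ 1. Then |x + 5| < 1 gives |x| < 6, and by the triangle inequality |-3x + 15| ≤ 3·6 + 15 = 33.
Hence |(-3x^2 + 6) + 69| ≤ 33|x + 5| < eps provided |x + 5| < eps/33.
Take delta = min(1, eps/33). Then 0 < |x + 5| < delta gives both |x + 5| < 1 and |x + 5| < eps/33, so |(-3x^2 + 6) + 69| < eps.

delta = min(1, eps/33)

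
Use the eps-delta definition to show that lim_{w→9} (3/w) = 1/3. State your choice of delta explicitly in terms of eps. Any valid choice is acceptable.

Fix eps > 0. We seek delta > 0 such that 0 < |w − 9| < delta implies |3/w − (1/3)| < eps.
|3/w − (1/3)| = 3·|9 − w|/(9·|w|) = 3|w − 9|/(9|w|).
Require delta ≤ 9/2 so that |w| > 9 − 9/2 = 9/2, hence 9|w| > 81/2.
Then |3/w − (1/3)| < 3|w − 9|/(81/2), which is < eps when |w − 9| < (27/2)eps.
Take delta = min(9/2, (27/2)eps). Then 0 < |w − 9| < delta gives both |w − 9| < 9/2 and |w − 9| < (27/2)eps, so |3/w − (1/3)| < eps.

delta = min(9/2, (27/2)eps)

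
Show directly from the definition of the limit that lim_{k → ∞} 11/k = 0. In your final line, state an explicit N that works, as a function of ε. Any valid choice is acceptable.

Suppose ε > 0. For k ≥ 1, |11/k − 0| = 11/(k) ≤ 11/k.
We need 11/k < ε, i.e. k > 11/ε.
Take N = 11/ε. If k > N then |11/k| ≤ 11/k < ε.

N = 11/ε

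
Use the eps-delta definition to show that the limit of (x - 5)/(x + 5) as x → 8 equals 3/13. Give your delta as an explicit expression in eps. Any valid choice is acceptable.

Let eps > 0 be given. We want delta > 0 with 0 < |x − 8| < delta ⇒ |(x - 5)/(x + 5) − (3/13)| < eps.
Combining over a common denominator, (x - 5)/(x + 5) − (3/13) = [(x - 5)·13 − 3·(x + 5)] / [13·(x + 5)] = 10(x − 8) / (13(x + 5)).
So |(x - 5)/(x + 5) − (3/13)| = 10|x − 8| / (13·|x + 5|).
Require delta ≤ 13/2, so |x + 5| ≥ |13| − |x − 8| > 13 − 13/2 = 13/2.
Hence |(x - 5)/(x + 5) − (3/13)| < 10|x − 8|/(13·(13/2)) = (20/169)|x − 8|, which is < eps once |x − 8| < (169/20)eps.
Take delta = min(13/2, (169/20)eps). Then 0 < |x − 8| < delta forces both bounds, so |(x - 5)/(x + 5) − (3/13)| < eps.

delta = min(13/2, (169/20)eps)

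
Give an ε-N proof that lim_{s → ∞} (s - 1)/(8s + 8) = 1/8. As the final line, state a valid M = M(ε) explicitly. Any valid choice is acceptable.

Let ε > 0. We seek M > 0 such that s > M implies |(s - 1)/(8s + 8) − (1/8)| < ε.
(s - 1)/(8s + 8) − (1/8) = (8(s - 1) − (8s + 8)) / (8(8s + 8)) = -16/(8(8s + 8)).
For s > 0 we have 8s + 8 > 8s, so |(s - 1)/(8s + 8) − (1/8)| = 16/(8(8s + 8)) < 16/(8·8s) = (1/4)/s.
Thus |(s - 1)/(8s + 8) − (1/8)| < ε whenever s > (1/4)/ε.
Take M = (1/4)/ε. If s > M then |(s - 1)/(8s + 8) − (1/8)| < (1/4)/s < ε.

M = (1/4)/ε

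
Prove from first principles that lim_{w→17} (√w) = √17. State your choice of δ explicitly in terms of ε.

δ = min(17, √17·ε)

Fix ε > 0. We want δ > 0 such that 0 < |w − 17| < δ implies |√w − √17| < ε.
Multiplying by the conjugate, |√w − √17| = |w − 17|/(√w + √17).
Restrict δ ≤ 17 so that |w − 17| < 17 forces w > 0, and then √w + √17 > √17.
Hence |√w − √17| < |w − 17|/√17, which is < ε once |w − 17| < √17·ε.
Take δ = min(17, √17·ε). If 0 < |w − 17| < δ then w > 0 and |√w − √17| < |w − 17|/√17 < ε.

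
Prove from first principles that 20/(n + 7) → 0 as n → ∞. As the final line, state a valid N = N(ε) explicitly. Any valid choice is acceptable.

N = 20/ε

Suppose ε > 0. For n ≥ 1, |20/(n + 7) − 0| = 20/(n + 7) ≤ 20/n.
We need 20/n < ε, i.e. n > 20/ε.
Take N = 20/ε. If n > N then |20/(n + 7)| ≤ 20/n < ε.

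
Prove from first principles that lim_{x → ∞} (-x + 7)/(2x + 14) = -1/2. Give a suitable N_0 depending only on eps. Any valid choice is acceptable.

Let eps > 0 be given. We seek N_0 > 0 such that x > N_0 implies |(-x + 7)/(2x + 14) + 1/2| < eps.
(-x + 7)/(2x + 14) + 1/2 = (2(-x + 7) − (-1)(2x + 14)) / (2(2x + 14)) = 28/(2(2x + 14)).
For x > 0 we have 2x + 14 > 2x, so |(-x + 7)/(2x + 14) + 1/2| = 28/(2(2x + 14)) < 28/(2·2x) = 7/x.
Thus |(-x + 7)/(2x + 14) + 1/2| < eps whenever x > 7/eps.
Take N_0 = 7/eps. If x > N_0 then |(-x + 7)/(2x + 14) + 1/2| < 7/x < eps.

N_0 = 7/eps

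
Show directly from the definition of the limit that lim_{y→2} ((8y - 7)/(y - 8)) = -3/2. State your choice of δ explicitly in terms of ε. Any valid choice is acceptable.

Suppose ε > 0. We want δ > 0 with 0 < |y − 2| < δ ⇒ |(8y - 7)/(y - 8) + 3/2| < ε.
Combining over a common denominator, (8y - 7)/(y - 8) + 3/2 = [(8y - 7)·(-6) − 9·(y - 8)] / [(-6)·(y - 8)] = -57(y − 2) / ((-6)(y - 8)).
So |(8y - 7)/(y - 8) + 3/2| = 57|y − 2| / (6·|y − 8|).
Restrict δ ≤ 3. Then |y − 2| < 3 gives |y − 8| = |(y − 2) + (-6)| ≥ 6 − 3 = 3.
Hence |(8y - 7)/(y - 8) + 3/2| < 57|y − 2|/(6·3) = (19/6)|y − 2|, which is < ε once |y − 2| < (6/19)ε.
Take δ = min(3, (6/19)ε). Then 0 < |y − 2| < δ forces both bounds, so |(8y - 7)/(y - 8) + 3/2| < ε.

δ = min(3, (6/19)ε)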